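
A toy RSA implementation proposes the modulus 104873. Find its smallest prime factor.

104873 is odd.
Digit sum 23, not divisible by 3.
Ends in 3: not divisible by 5.
7: 104873 = 7·14981 + 6
11: 104873 = 11·9533 + 10
13: 104873 = 13·8067 + 2
17: 104873 = 17·6169

17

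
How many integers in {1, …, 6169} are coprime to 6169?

Factor: 6169 = 31 · 199.
φ(6169) = (31−1) · (199−1) = 30 · 198 = 5940.

5940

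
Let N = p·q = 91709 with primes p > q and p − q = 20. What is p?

Since p = q + 20, we have 91709 = q(q + 20), so q² + 20q − 91709 = 0.
Discriminant: 20² + 4·91709 = 400 + 366836 = 367236; √367236 = 606.
q = (−20 + 606)/2 = 293, and p = q + 20 = 313.
Check: 293 · 313 = 91709.

313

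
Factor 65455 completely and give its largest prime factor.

65455 = 5 · 13091
13091 = 13 · 1007
1007 = 19 · 53
53 is prime.
So 65455 = 5 · 13 · 19 · 53; the largest prime factor is 53.

53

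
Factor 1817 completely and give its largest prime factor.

1817 = 23 · 79
79 is prime.
So 1817 = 23 · 79; the largest prime factor is 79.

79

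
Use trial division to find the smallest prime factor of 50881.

50881 is odd.
Digit sum 22, not divisible by 3.
Ends in 1: not divisible by 5.
7: 50881 = 7·7268 + 5
11: 50881 = 11·4625 + 6
13: 50881 = 13·3913 + 12
17: 50881 = 17·2993

17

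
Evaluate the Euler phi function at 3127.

3016

Factor: 3127 = 53 · 59.
φ(3127) = (53−1) · (59−1) = 52 · 58 = 3016.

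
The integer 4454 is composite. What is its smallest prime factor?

4454 is even: 2 divides it.

2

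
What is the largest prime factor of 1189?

41

1189 = 29 · 41
41 is prime.
So 1189 = 29 · 41; the largest prime factor is 41.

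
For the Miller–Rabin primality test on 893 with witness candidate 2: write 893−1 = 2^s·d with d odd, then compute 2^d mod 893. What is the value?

394

893 − 1 = 892 = 2^2 · 223, so d = 223.
2^1 ≡ 2 (mod 893)
2^2 ≡ 2^2 = 4 ≡ 4 (mod 893)
2^4 ≡ 4^2 = 16 ≡ 16 (mod 893)
2^8 ≡ 16^2 = 256 ≡ 256 (mod 893)
2^16 ≡ 256^2 = 65536 ≡ 347 (mod 893)
2^32 ≡ 347^2 = 120409 ≡ 747 (mod 893)
2^64 ≡ 747^2 = 558009 ≡ 777 (mod 893)
2^128 ≡ 777^2 = 603729 ≡ 61 (mod 893)
223 = 128 + 64 + 16 + 8 + 4 + 2 + 1 in binary powers of 2.
So 2^223 ≡ 61 · 777 · 347 · 256 · 16 · 4 · 2 ≡ 394 (mod 893).
Squaring chain: 394 → 747; never reaches −1, so base 2 is a Miller–Rabin witness that 893 is composite.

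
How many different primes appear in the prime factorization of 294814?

5

294814 = 2 · 147407
147407 = 13 · 11339
11339 = 17 · 667
667 = 23 · 29
294814 = 2 · 13 · 17 · 23 · 29, which has 5 distinct prime factors.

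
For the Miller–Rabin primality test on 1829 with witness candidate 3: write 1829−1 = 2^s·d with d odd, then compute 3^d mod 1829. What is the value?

1195

1829 − 1 = 1828 = 2^2 · 457, so d = 457.
3^1 ≡ 3 (mod 1829)
3^2 ≡ 3^2 = 9 ≡ 9 (mod 1829)
3^4 ≡ 9^2 = 81 ≡ 81 (mod 1829)
3^8 ≡ 81^2 = 6561 ≡ 1074 (mod 1829)
3^16 ≡ 1074^2 = 1153476 ≡ 1206 (mod 1829)
3^32 ≡ 1206^2 = 1454436 ≡ 381 (mod 1829)
3^64 ≡ 381^2 = 145161 ≡ 670 (mod 1829)
3^128 ≡ 670^2 = 448900 ≡ 795 (mod 1829)
3^256 ≡ 795^2 = 632025 ≡ 1020 (mod 1829)
457 = 256 + 128 + 64 + 8 + 1 in binary powers of 2.
So 3^457 ≡ 1020 · 795 · 670 · 1074 · 3 ≡ 1195 (mod 1829).
Squaring chain: 1195 → 1405; never reaches −1, so base 3 is a Miller–Rabin witness that 1829 is composite.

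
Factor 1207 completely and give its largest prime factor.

71

1207 = 17 · 71
71 is prime.
So 1207 = 17 · 71; the largest prime factor is 71.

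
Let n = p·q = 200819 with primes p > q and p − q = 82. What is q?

Since p = q + 82, we have 200819 = q(q + 82), so q² + 82q − 200819 = 0.
Discriminant: 82² + 4·200819 = 6724 + 803276 = 810000; √810000 = 900.
q = (−82 + 900)/2 = 409, and p = q + 82 = 491.
Check: 409 · 491 = 200819.

409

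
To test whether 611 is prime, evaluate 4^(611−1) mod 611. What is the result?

4^1 ≡ 4 (mod 611)
4^2 ≡ 4^2 = 16 ≡ 16 (mod 611)
4^4 ≡ 16^2 = 256 ≡ 256 (mod 611)
4^8 ≡ 256^2 = 65536 ≡ 159 (mod 611)
4^16 ≡ 159^2 = 25281 ≡ 230 (mod 611)
4^32 ≡ 230^2 = 52900 ≡ 354 (mod 611)
4^64 ≡ 354^2 = 125316 ≡ 61 (mod 611)
4^128 ≡ 61^2 = 3721 ≡ 55 (mod 611)
4^256 ≡ 55^2 = 3025 ≡ 581 (mod 611)
4^512 ≡ 581^2 = 337561 ≡ 289 (mod 611)
610 = 512 + 64 + 32 + 2 in binary powers of 2.
So 4^610 ≡ 289 · 61 · 354 · 16 ≡ 425 (mod 611).
Since 425 ≠ 1, base 4 is a Fermat witness: 611 is composite.

425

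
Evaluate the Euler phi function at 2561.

Factor: 2561 = 13 · 197.
φ(2561) = (13−1) · (197−1) = 12 · 196 = 2352.

2352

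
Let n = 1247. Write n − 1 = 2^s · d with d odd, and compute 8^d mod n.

1247 − 1 = 1246 = 2^1 · 623, so d = 623.
8^1 ≡ 8 (mod 1247)
8^2 ≡ 8^2 = 64 ≡ 64 (mod 1247)
8^4 ≡ 64^2 = 4096 ≡ 355 (mod 1247)
8^8 ≡ 355^2 = 126025 ≡ 78 (mod 1247)
8^16 ≡ 78^2 = 6084 ≡ 1096 (mod 1247)
8^32 ≡ 1096^2 = 1201216 ≡ 355 (mod 1247)
8^64 ≡ 355^2 = 126025 ≡ 78 (mod 1247)
8^128 ≡ 78^2 = 6084 ≡ 1096 (mod 1247)
8^256 ≡ 1096^2 = 1201216 ≡ 355 (mod 1247)
8^512 ≡ 355^2 = 126025 ≡ 78 (mod 1247)
623 = 512 + 64 + 32 + 8 + 4 + 2 + 1 in binary powers of 2.
So 8^623 ≡ 78 · 78 · 355 · 78 · 355 · 64 · 8 ≡ 945 (mod 1247).
Squaring chain: 945; never reaches −1, so base 8 is a Miller–Rabin witness that 1247 is composite.

945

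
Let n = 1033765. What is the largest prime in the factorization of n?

1033765 = 5 · 206753
206753 = 47 · 4399
4399 = 53 · 83
83 is prime.
So 1033765 = 5 · 47 · 53 · 83; the largest prime factor is 83.

83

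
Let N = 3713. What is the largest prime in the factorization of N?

79

3713 = 47 · 79
79 is prime.
So 3713 = 47 · 79; the largest prime factor is 79.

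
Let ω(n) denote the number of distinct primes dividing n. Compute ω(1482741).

5

1482741 = 3^2 · 164749
164749 = 13 · 12673
12673 = 19 · 667
667 = 23 · 29
1482741 = 3^2 · 13 · 19 · 23 · 29, which has 5 distinct prime factors.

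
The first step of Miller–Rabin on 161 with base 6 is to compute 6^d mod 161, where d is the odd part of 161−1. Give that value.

48

161 − 1 = 160 = 2^5 · 5, so d = 5.
6^1 ≡ 6 (mod 161)
6^2 ≡ 6^2 = 36 ≡ 36 (mod 161)
6^4 ≡ 36^2 = 1296 ≡ 8 (mod 161)
5 = 4 + 1 in binary powers of 2.
So 6^5 ≡ 8 · 6 ≡ 48 (mod 161).
Squaring chain: 48 → 50 → 85 → 141 → 78; never reaches −1, so base 6 is a Miller–Rabin witness that 161 is composite.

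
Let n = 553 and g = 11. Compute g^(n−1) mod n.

302

11^1 ≡ 11 (mod 553)
11^2 ≡ 11^2 = 121 ≡ 121 (mod 553)
11^4 ≡ 121^2 = 14641 ≡ 263 (mod 553)
11^8 ≡ 263^2 = 69169 ≡ 44 (mod 553)
11^16 ≡ 44^2 = 1936 ≡ 277 (mod 553)
11^32 ≡ 277^2 = 76729 ≡ 415 (mod 553)
11^64 ≡ 415^2 = 172225 ≡ 242 (mod 553)
11^128 ≡ 242^2 = 58564 ≡ 499 (mod 553)
11^256 ≡ 499^2 = 249001 ≡ 151 (mod 553)
11^512 ≡ 151^2 = 22801 ≡ 128 (mod 553)
552 = 512 + 32 + 8 in binary powers of 2.
So 11^552 ≡ 128 · 415 · 44 ≡ 302 (mod 553).
Since 302 ≠ 1, base 11 is a Fermat witness: 553 is composite.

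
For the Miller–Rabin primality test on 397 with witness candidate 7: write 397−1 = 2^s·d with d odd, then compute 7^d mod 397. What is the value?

397 − 1 = 396 = 2^2 · 99, so d = 99.
7^1 ≡ 7 (mod 397)
7^2 ≡ 7^2 = 49 ≡ 49 (mod 397)
7^4 ≡ 49^2 = 2401 ≡ 19 (mod 397)
7^8 ≡ 19^2 = 361 ≡ 361 (mod 397)
7^16 ≡ 361^2 = 130321 ≡ 105 (mod 397)
7^32 ≡ 105^2 = 11025 ≡ 306 (mod 397)
7^64 ≡ 306^2 = 93636 ≡ 341 (mod 397)
99 = 64 + 32 + 2 + 1 in binary powers of 2.
So 7^99 ≡ 341 · 306 · 49 · 7 ≡ 334 (mod 397).
Squaring chain: 334 → 396; reaches −1, so base 7 does not prove 397 composite.

334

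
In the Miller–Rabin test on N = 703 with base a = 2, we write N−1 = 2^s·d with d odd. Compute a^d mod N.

703 − 1 = 702 = 2^1 · 351, so d = 351.
2^1 ≡ 2 (mod 703)
2^2 ≡ 2^2 = 4 ≡ 4 (mod 703)
2^4 ≡ 4^2 = 16 ≡ 16 (mod 703)
2^8 ≡ 16^2 = 256 ≡ 256 (mod 703)
2^16 ≡ 256^2 = 65536 ≡ 157 (mod 703)
2^32 ≡ 157^2 = 24649 ≡ 44 (mod 703)
2^64 ≡ 44^2 = 1936 ≡ 530 (mod 703)
2^128 ≡ 530^2 = 280900 ≡ 403 (mod 703)
2^256 ≡ 403^2 = 162409 ≡ 16 (mod 703)
351 = 256 + 64 + 16 + 8 + 4 + 2 + 1 in binary powers of 2.
So 2^351 ≡ 16 · 530 · 157 · 256 · 16 · 4 · 2 ≡ 265 (mod 703).
Squaring chain: 265; never reaches −1, so base 2 is a Miller–Rabin witness that 703 is composite.

265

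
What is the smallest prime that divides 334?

334 is even: 2 divides it.

2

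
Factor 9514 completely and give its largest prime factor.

9514 = 2 · 4757
4757 = 67 · 71
71 is prime.
So 9514 = 2 · 67 · 71; the largest prime factor is 71.

71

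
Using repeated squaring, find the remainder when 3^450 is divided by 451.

419

3^1 ≡ 3 (mod 451)
3^2 ≡ 3^2 = 9 ≡ 9 (mod 451)
3^4 ≡ 9^2 = 81 ≡ 81 (mod 451)
3^8 ≡ 81^2 = 6561 ≡ 247 (mod 451)
3^16 ≡ 247^2 = 61009 ≡ 124 (mod 451)
3^32 ≡ 124^2 = 15376 ≡ 42 (mod 451)
3^64 ≡ 42^2 = 1764 ≡ 411 (mod 451)
3^128 ≡ 411^2 = 168921 ≡ 247 (mod 451)
3^256 ≡ 247^2 = 61009 ≡ 124 (mod 451)
450 = 256 + 128 + 64 + 2 in binary powers of 2.
So 3^450 ≡ 124 · 247 · 411 · 9 ≡ 419 (mod 451).
Since 419 ≠ 1, base 3 is a Fermat witness: 451 is composite.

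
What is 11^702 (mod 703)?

11^1 ≡ 11 (mod 703)
11^2 ≡ 11^2 = 121 ≡ 121 (mod 703)
11^4 ≡ 121^2 = 14641 ≡ 581 (mod 703)
11^8 ≡ 581^2 = 337561 ≡ 121 (mod 703)
11^16 ≡ 121^2 = 14641 ≡ 581 (mod 703)
11^32 ≡ 581^2 = 337561 ≡ 121 (mod 703)
11^64 ≡ 121^2 = 14641 ≡ 581 (mod 703)
11^128 ≡ 581^2 = 337561 ≡ 121 (mod 703)
11^256 ≡ 121^2 = 14641 ≡ 581 (mod 703)
11^512 ≡ 581^2 = 337561 ≡ 121 (mod 703)
702 = 512 + 128 + 32 + 16 + 8 + 4 + 2 in binary powers of 2.
So 11^702 ≡ 121 · 121 · 121 · 581 · 121 · 581 · 121 ≡ 1 (mod 703).
Since the result is 1, base 11 gives no evidence that 703 is composite.

1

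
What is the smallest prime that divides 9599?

29

9599 is odd.
Digit sum 32, not divisible by 3.
Ends in 9: not divisible by 5.
7: 9599 = 7·1371 + 2
11: 9599 = 11·872 + 7
13: 9599 = 13·738 + 5
17: 9599 = 17·564 + 11
19: 9599 = 19·505 + 4
23: 9599 = 23·417 + 8
29: 9599 = 29·331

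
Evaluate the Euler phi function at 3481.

Factor: 3481 = 59^2.
φ(3481) = 59^1·(59−1) = 3422.

3422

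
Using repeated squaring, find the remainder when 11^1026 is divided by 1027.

38

11^1 ≡ 11 (mod 1027)
11^2 ≡ 11^2 = 121 ≡ 121 (mod 1027)
11^4 ≡ 121^2 = 14641 ≡ 263 (mod 1027)
11^8 ≡ 263^2 = 69169 ≡ 360 (mod 1027)
11^16 ≡ 360^2 = 129600 ≡ 198 (mod 1027)
11^32 ≡ 198^2 = 39204 ≡ 178 (mod 1027)
11^64 ≡ 178^2 = 31684 ≡ 874 (mod 1027)
11^128 ≡ 874^2 = 763876 ≡ 815 (mod 1027)
11^256 ≡ 815^2 = 664225 ≡ 783 (mod 1027)
11^512 ≡ 783^2 = 613089 ≡ 997 (mod 1027)
11^1024 ≡ 997^2 = 994009 ≡ 900 (mod 1027)
1026 = 1024 + 2 in binary powers of 2.
So 11^1026 ≡ 900 · 121 ≡ 38 (mod 1027).
Since 38 ≠ 1, base 11 is a Fermat witness: 1027 is composite.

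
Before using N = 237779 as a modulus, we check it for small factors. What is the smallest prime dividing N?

17

237779 is odd.
Digit sum 35, not divisible by 3.
Ends in 9: not divisible by 5.
7: 237779 = 7·33968 + 3
11: 237779 = 11·21616 + 3
13: 237779 = 13·18290 + 9
17: 237779 = 17·13987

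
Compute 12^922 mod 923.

703

12^1 ≡ 12 (mod 923)
12^2 ≡ 12^2 = 144 ≡ 144 (mod 923)
12^4 ≡ 144^2 = 20736 ≡ 430 (mod 923)
12^8 ≡ 430^2 = 184900 ≡ 300 (mod 923)
12^16 ≡ 300^2 = 90000 ≡ 469 (mod 923)
12^32 ≡ 469^2 = 219961 ≡ 287 (mod 923)
12^64 ≡ 287^2 = 82369 ≡ 222 (mod 923)
12^128 ≡ 222^2 = 49284 ≡ 365 (mod 923)
12^256 ≡ 365^2 = 133225 ≡ 313 (mod 923)
12^512 ≡ 313^2 = 97969 ≡ 131 (mod 923)
922 = 512 + 256 + 128 + 16 + 8 + 2 in binary powers of 2.
So 12^922 ≡ 131 · 313 · 365 · 469 · 300 · 144 ≡ 703 (mod 923).
Since 703 ≠ 1, base 12 is a Fermat witness: 923 is composite.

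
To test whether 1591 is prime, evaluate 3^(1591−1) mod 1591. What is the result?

3^1 ≡ 3 (mod 1591)
3^2 ≡ 3^2 = 9 ≡ 9 (mod 1591)
3^4 ≡ 9^2 = 81 ≡ 81 (mod 1591)
3^8 ≡ 81^2 = 6561 ≡ 197 (mod 1591)
3^16 ≡ 197^2 = 38809 ≡ 625 (mod 1591)
3^32 ≡ 625^2 = 390625 ≡ 830 (mod 1591)
3^64 ≡ 830^2 = 688900 ≡ 1588 (mod 1591)
3^128 ≡ 1588^2 = 2521744 ≡ 9 (mod 1591)
3^256 ≡ 9^2 = 81 ≡ 81 (mod 1591)
3^512 ≡ 81^2 = 6561 ≡ 197 (mod 1591)
3^1024 ≡ 197^2 = 38809 ≡ 625 (mod 1591)
1590 = 1024 + 512 + 32 + 16 + 4 + 2 in binary powers of 2.
So 3^1590 ≡ 625 · 197 · 830 · 625 · 81 · 9 ≡ 322 (mod 1591).
Since 322 ≠ 1, base 3 is a Fermat witness: 1591 is composite.

322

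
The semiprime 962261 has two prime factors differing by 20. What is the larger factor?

991

Since p = q + 20, we have 962261 = q(q + 20), so q² + 20q − 962261 = 0.
Discriminant: 20² + 4·962261 = 400 + 3849044 = 3849444; √3849444 = 1962.
q = (−20 + 1962)/2 = 971, and p = q + 20 = 991.
Check: 971 · 991 = 962261.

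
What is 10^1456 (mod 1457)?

10^1 ≡ 10 (mod 1457)
10^2 ≡ 10^2 = 100 ≡ 100 (mod 1457)
10^4 ≡ 100^2 = 10000 ≡ 1258 (mod 1457)
10^8 ≡ 1258^2 = 1582564 ≡ 262 (mod 1457)
10^16 ≡ 262^2 = 68644 ≡ 165 (mod 1457)
10^32 ≡ 165^2 = 27225 ≡ 999 (mod 1457)
10^64 ≡ 999^2 = 998001 ≡ 1413 (mod 1457)
10^128 ≡ 1413^2 = 1996569 ≡ 479 (mod 1457)
10^256 ≡ 479^2 = 229441 ≡ 692 (mod 1457)
10^512 ≡ 692^2 = 478864 ≡ 968 (mod 1457)
10^1024 ≡ 968^2 = 937024 ≡ 173 (mod 1457)
1456 = 1024 + 256 + 128 + 32 + 16 in binary powers of 2.
So 10^1456 ≡ 173 · 692 · 479 · 999 · 165 ≡ 754 (mod 1457).
Since 754 ≠ 1, base 10 is a Fermat witness: 1457 is composite.

754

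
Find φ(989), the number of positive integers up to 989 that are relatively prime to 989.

Factor: 989 = 23 · 43.
φ(989) = (23−1) · (43−1) = 22 · 42 = 924.

924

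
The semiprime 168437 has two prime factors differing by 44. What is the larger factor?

433

Since p = q + 44, we have 168437 = q(q + 44), so q² + 44q − 168437 = 0.
Discriminant: 44² + 4·168437 = 1936 + 673748 = 675684; √675684 = 822.
q = (−44 + 822)/2 = 389, and p = q + 44 = 433.
Check: 389 · 433 = 168437.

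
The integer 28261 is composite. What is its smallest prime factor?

59

28261 is odd.
Digit sum 19, not divisible by 3.
Ends in 1: not divisible by 5.
7: 28261 = 7·4037 + 2
11: 28261 = 11·2569 + 2
13: 28261 = 13·2173 + 12
17: 28261 = 17·1662 + 7
19: 28261 = 19·1487 + 8
23: 28261 = 23·1228 + 17
29: 28261 = 29·974 + 15
31: 28261 = 31·911 + 20
37: 28261 = 37·763 + 30
41: 28261 = 41·689 + 12
43: 28261 = 43·657 + 10
47: 28261 = 47·601 + 14
53: 28261 = 53·533 + 12
59: 28261 = 59·479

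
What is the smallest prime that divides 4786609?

61

4786609 is odd.
Digit sum 40, not divisible by 3.
Ends in 9: not divisible by 5.
7: 4786609 = 7·683801 + 2
11: 4786609 = 11·435146 + 3
13: 4786609 = 13·368200 + 9
17: 4786609 = 17·281565 + 4
19: 4786609 = 19·251926 + 15
23: 4786609 = 23·208113 + 10
29: 4786609 = 29·165055 + 14
31: 4786609 = 31·154406 + 23
37: 4786609 = 37·129367 + 30
41: 4786609 = 41·116746 + 23
43: 4786609 = 43·111316 + 21
47: 4786609 = 47·101842 + 35
53: 4786609 = 53·90313 + 20
59: 4786609 = 59·81128 + 57
61: 4786609 = 61·78469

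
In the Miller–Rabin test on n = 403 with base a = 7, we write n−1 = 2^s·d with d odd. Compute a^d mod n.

190

403 − 1 = 402 = 2^1 · 201, so d = 201.
7^1 ≡ 7 (mod 403)
7^2 ≡ 7^2 = 49 ≡ 49 (mod 403)
7^4 ≡ 49^2 = 2401 ≡ 386 (mod 403)
7^8 ≡ 386^2 = 148996 ≡ 289 (mod 403)
7^16 ≡ 289^2 = 83521 ≡ 100 (mod 403)
7^32 ≡ 100^2 = 10000 ≡ 328 (mod 403)
7^64 ≡ 328^2 = 107584 ≡ 386 (mod 403)
7^128 ≡ 386^2 = 148996 ≡ 289 (mod 403)
201 = 128 + 64 + 8 + 1 in binary powers of 2.
So 7^201 ≡ 289 · 386 · 289 · 7 ≡ 190 (mod 403).
Squaring chain: 190; never reaches −1, so base 7 is a Miller–Rabin witness that 403 is composite.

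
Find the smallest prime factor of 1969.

11

1969 is odd.
Digit sum 25, not divisible by 3.
Ends in 9: not divisible by 5.
7: 1969 = 7·281 + 2
11: 1969 = 11·179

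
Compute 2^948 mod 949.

300

2^1 ≡ 2 (mod 949)
2^2 ≡ 2^2 = 4 ≡ 4 (mod 949)
2^4 ≡ 4^2 = 16 ≡ 16 (mod 949)
2^8 ≡ 16^2 = 256 ≡ 256 (mod 949)
2^16 ≡ 256^2 = 65536 ≡ 55 (mod 949)
2^32 ≡ 55^2 = 3025 ≡ 178 (mod 949)
2^64 ≡ 178^2 = 31684 ≡ 367 (mod 949)
2^128 ≡ 367^2 = 134689 ≡ 880 (mod 949)
2^256 ≡ 880^2 = 774400 ≡ 16 (mod 949)
2^512 ≡ 16^2 = 256 ≡ 256 (mod 949)
948 = 512 + 256 + 128 + 32 + 16 + 4 in binary powers of 2.
So 2^948 ≡ 256 · 16 · 880 · 178 · 55 · 16 ≡ 300 (mod 949).
Since 300 ≠ 1, base 2 is a Fermat witness: 949 is composite.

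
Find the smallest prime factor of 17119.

17

17119 is odd.
Digit sum 19, not divisible by 3.
Ends in 9: not divisible by 5.
7: 17119 = 7·2445 + 4
11: 17119 = 11·1556 + 3
13: 17119 = 13·1316 + 11
17: 17119 = 17·1007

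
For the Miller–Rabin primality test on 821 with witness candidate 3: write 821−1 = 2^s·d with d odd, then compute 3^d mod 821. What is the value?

295

821 − 1 = 820 = 2^2 · 205, so d = 205.
3^1 ≡ 3 (mod 821)
3^2 ≡ 3^2 = 9 ≡ 9 (mod 821)
3^4 ≡ 9^2 = 81 ≡ 81 (mod 821)
3^8 ≡ 81^2 = 6561 ≡ 814 (mod 821)
3^16 ≡ 814^2 = 662596 ≡ 49 (mod 821)
3^32 ≡ 49^2 = 2401 ≡ 759 (mod 821)
3^64 ≡ 759^2 = 576081 ≡ 560 (mod 821)
3^128 ≡ 560^2 = 313600 ≡ 799 (mod 821)
205 = 128 + 64 + 8 + 4 + 1 in binary powers of 2.
So 3^205 ≡ 799 · 560 · 814 · 81 · 3 ≡ 295 (mod 821).
Squaring chain: 295 → 820; reaches −1, so base 3 does not prove 821 composite.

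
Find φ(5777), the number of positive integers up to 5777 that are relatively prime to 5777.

Factor: 5777 = 53 · 109.
φ(5777) = (53−1) · (109−1) = 52 · 108 = 5616.

5616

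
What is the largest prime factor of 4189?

4189 = 59 · 71
71 is prime.
So 4189 = 59 · 71; the largest prime factor is 71.

71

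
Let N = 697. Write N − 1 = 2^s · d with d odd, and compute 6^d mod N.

439

697 − 1 = 696 = 2^3 · 87, so d = 87.
6^1 ≡ 6 (mod 697)
6^2 ≡ 6^2 = 36 ≡ 36 (mod 697)
6^4 ≡ 36^2 = 1296 ≡ 599 (mod 697)
6^8 ≡ 599^2 = 358801 ≡ 543 (mod 697)
6^16 ≡ 543^2 = 294849 ≡ 18 (mod 697)
6^32 ≡ 18^2 = 324 ≡ 324 (mod 697)
6^64 ≡ 324^2 = 104976 ≡ 426 (mod 697)
87 = 64 + 16 + 4 + 2 + 1 in binary powers of 2.
So 6^87 ≡ 426 · 18 · 599 · 36 · 6 ≡ 439 (mod 697).
Squaring chain: 439 → 349 → 523; never reaches −1, so base 6 is a Miller–Rabin witness that 697 is composite.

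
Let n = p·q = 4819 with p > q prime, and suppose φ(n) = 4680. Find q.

61

φ(n) = (p−1)(q−1) = n − (p+q) + 1, so p + q = 4819 − 4680 + 1 = 140.
p and q are the roots of t² − 140t + 4819 = 0.
Discriminant: 140² − 4·4819 = 19600 − 19276 = 324; √324 = 18.
q = (140 − 18)/2 = 61, p = (140 + 18)/2 = 79.
Check: 61 · 79 = 4819.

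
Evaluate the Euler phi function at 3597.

2160

Factor: 3597 = 3 · 11 · 109.
φ(3597) = (3−1) · (11−1) · (109−1) = 2 · 10 · 108 = 2160.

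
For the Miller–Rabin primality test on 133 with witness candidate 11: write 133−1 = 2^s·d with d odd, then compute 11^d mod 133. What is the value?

133 − 1 = 132 = 2^2 · 33, so d = 33.
11^1 ≡ 11 (mod 133)
11^2 ≡ 11^2 = 121 ≡ 121 (mod 133)
11^4 ≡ 121^2 = 14641 ≡ 11 (mod 133)
11^8 ≡ 11^2 = 121 ≡ 121 (mod 133)
11^16 ≡ 121^2 = 14641 ≡ 11 (mod 133)
11^32 ≡ 11^2 = 121 ≡ 121 (mod 133)
33 = 32 + 1 in binary powers of 2.
So 11^33 ≡ 121 · 11 ≡ 1 (mod 133).
Since 11^d ≡ 1 (mod 133), base 11 does not prove 133 composite.

1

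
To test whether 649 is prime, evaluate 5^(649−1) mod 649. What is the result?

4

5^1 ≡ 5 (mod 649)
5^2 ≡ 5^2 = 25 ≡ 25 (mod 649)
5^4 ≡ 25^2 = 625 ≡ 625 (mod 649)
5^8 ≡ 625^2 = 390625 ≡ 576 (mod 649)
5^16 ≡ 576^2 = 331776 ≡ 137 (mod 649)
5^32 ≡ 137^2 = 18769 ≡ 597 (mod 649)
5^64 ≡ 597^2 = 356409 ≡ 108 (mod 649)
5^128 ≡ 108^2 = 11664 ≡ 631 (mod 649)
5^256 ≡ 631^2 = 398161 ≡ 324 (mod 649)
5^512 ≡ 324^2 = 104976 ≡ 487 (mod 649)
648 = 512 + 128 + 8 in binary powers of 2.
So 5^648 ≡ 487 · 631 · 576 ≡ 4 (mod 649).
Since 4 ≠ 1, base 5 is a Fermat witness: 649 is composite.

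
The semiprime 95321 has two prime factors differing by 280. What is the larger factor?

479

Since p = q + 280, we have 95321 = q(q + 280), so q² + 280q − 95321 = 0.
Discriminant: 280² + 4·95321 = 78400 + 381284 = 459684; √459684 = 678.
q = (−280 + 678)/2 = 199, and p = q + 280 = 479.
Check: 199 · 479 = 95321.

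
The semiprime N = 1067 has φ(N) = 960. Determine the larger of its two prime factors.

97

φ(n) = (p−1)(q−1) = n − (p+q) + 1, so p + q = 1067 − 960 + 1 = 108.
p and q are the roots of t² − 108t + 1067 = 0.
Discriminant: 108² − 4·1067 = 11664 − 4268 = 7396; √7396 = 86.
q = (108 − 86)/2 = 11, p = (108 + 86)/2 = 97.
Check: 11 · 97 = 1067.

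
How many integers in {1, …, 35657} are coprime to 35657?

35280

Factor: 35657 = 181 · 197.
φ(35657) = (181−1) · (197−1) = 180 · 196 = 35280.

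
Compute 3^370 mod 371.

305

3^1 ≡ 3 (mod 371)
3^2 ≡ 3^2 = 9 ≡ 9 (mod 371)
3^4 ≡ 9^2 = 81 ≡ 81 (mod 371)
3^8 ≡ 81^2 = 6561 ≡ 254 (mod 371)
3^16 ≡ 254^2 = 64516 ≡ 333 (mod 371)
3^32 ≡ 333^2 = 110889 ≡ 331 (mod 371)
3^64 ≡ 331^2 = 109561 ≡ 116 (mod 371)
3^128 ≡ 116^2 = 13456 ≡ 100 (mod 371)
3^256 ≡ 100^2 = 10000 ≡ 354 (mod 371)
370 = 256 + 64 + 32 + 16 + 2 in binary powers of 2.
So 3^370 ≡ 354 · 116 · 331 · 333 · 9 ≡ 305 (mod 371).
Since 305 ≠ 1, base 3 is a Fermat witness: 371 is composite.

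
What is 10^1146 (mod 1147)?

10^1 ≡ 10 (mod 1147)
10^2 ≡ 10^2 = 100 ≡ 100 (mod 1147)
10^4 ≡ 100^2 = 10000 ≡ 824 (mod 1147)
10^8 ≡ 824^2 = 678976 ≡ 1099 (mod 1147)
10^16 ≡ 1099^2 = 1207801 ≡ 10 (mod 1147)
10^32 ≡ 10^2 = 100 ≡ 100 (mod 1147)
10^64 ≡ 100^2 = 10000 ≡ 824 (mod 1147)
10^128 ≡ 824^2 = 678976 ≡ 1099 (mod 1147)
10^256 ≡ 1099^2 = 1207801 ≡ 10 (mod 1147)
10^512 ≡ 10^2 = 100 ≡ 100 (mod 1147)
10^1024 ≡ 100^2 = 10000 ≡ 824 (mod 1147)
1146 = 1024 + 64 + 32 + 16 + 8 + 2 in binary powers of 2.
So 10^1146 ≡ 824 · 824 · 100 · 10 · 1099 · 100 ≡ 963 (mod 1147).
Since 963 ≠ 1, base 10 is a Fermat witness: 1147 is composite.

963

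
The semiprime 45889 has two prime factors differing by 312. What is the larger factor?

421

Since p = q + 312, we have 45889 = q(q + 312), so q² + 312q − 45889 = 0.
Discriminant: 312² + 4·45889 = 97344 + 183556 = 280900; √280900 = 530.
q = (−312 + 530)/2 = 109, and p = q + 312 = 421.
Check: 109 · 421 = 45889.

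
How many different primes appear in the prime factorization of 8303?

2

8303 = 19^2 · 23
8303 = 19^2 · 23, which has 2 distinct prime factors.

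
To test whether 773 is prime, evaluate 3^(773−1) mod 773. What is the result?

1

3^1 ≡ 3 (mod 773)
3^2 ≡ 3^2 = 9 ≡ 9 (mod 773)
3^4 ≡ 9^2 = 81 ≡ 81 (mod 773)
3^8 ≡ 81^2 = 6561 ≡ 377 (mod 773)
3^16 ≡ 377^2 = 142129 ≡ 670 (mod 773)
3^32 ≡ 670^2 = 448900 ≡ 560 (mod 773)
3^64 ≡ 560^2 = 313600 ≡ 535 (mod 773)
3^128 ≡ 535^2 = 286225 ≡ 215 (mod 773)
3^256 ≡ 215^2 = 46225 ≡ 618 (mod 773)
3^512 ≡ 618^2 = 381924 ≡ 62 (mod 773)
772 = 512 + 256 + 4 in binary powers of 2.
So 3^772 ≡ 62 · 618 · 81 ≡ 1 (mod 773).
Since the result is 1, base 3 gives no evidence that 773 is composite.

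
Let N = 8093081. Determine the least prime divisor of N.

83

8093081 is odd.
Digit sum 29, not divisible by 3.
Ends in 1: not divisible by 5.
7: 8093081 = 7·1156154 + 3
11: 8093081 = 11·735734 + 7
13: 8093081 = 13·622544 + 9
17: 8093081 = 17·476063 + 10
19: 8093081 = 19·425951 + 12
23: 8093081 = 23·351873 + 2
29: 8093081 = 29·279071 + 22
31: 8093081 = 31·261067 + 4
37: 8093081 = 37·218731 + 34
41: 8093081 = 41·197392 + 9
43: 8093081 = 43·188211 + 8
47: 8093081 = 47·172193 + 10
53: 8093081 = 53·152699 + 34
59: 8093081 = 59·137170 + 51
61: 8093081 = 61·132673 + 28
67: 8093081 = 67·120792 + 17
71: 8093081 = 71·113987 + 4
73: 8093081 = 73·110864 + 9
79: 8093081 = 79·102444 + 5
83: 8093081 = 83·97507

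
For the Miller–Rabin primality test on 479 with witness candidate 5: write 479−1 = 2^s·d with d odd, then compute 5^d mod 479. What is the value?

1

479 − 1 = 478 = 2^1 · 239, so d = 239.
5^1 ≡ 5 (mod 479)
5^2 ≡ 5^2 = 25 ≡ 25 (mod 479)
5^4 ≡ 25^2 = 625 ≡ 146 (mod 479)
5^8 ≡ 146^2 = 21316 ≡ 240 (mod 479)
5^16 ≡ 240^2 = 57600 ≡ 120 (mod 479)
5^32 ≡ 120^2 = 14400 ≡ 30 (mod 479)
5^64 ≡ 30^2 = 900 ≡ 421 (mod 479)
5^128 ≡ 421^2 = 177241 ≡ 11 (mod 479)
239 = 128 + 64 + 32 + 8 + 4 + 2 + 1 in binary powers of 2.
So 5^239 ≡ 11 · 421 · 30 · 240 · 146 · 25 · 5 ≡ 1 (mod 479).
Since 5^d ≡ 1 (mod 479), base 5 does not prove 479 composite.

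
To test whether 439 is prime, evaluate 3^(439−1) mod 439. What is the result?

1

3^1 ≡ 3 (mod 439)
3^2 ≡ 3^2 = 9 ≡ 9 (mod 439)
3^4 ≡ 9^2 = 81 ≡ 81 (mod 439)
3^8 ≡ 81^2 = 6561 ≡ 415 (mod 439)
3^16 ≡ 415^2 = 172225 ≡ 137 (mod 439)
3^32 ≡ 137^2 = 18769 ≡ 331 (mod 439)
3^64 ≡ 331^2 = 109561 ≡ 250 (mod 439)
3^128 ≡ 250^2 = 62500 ≡ 162 (mod 439)
3^256 ≡ 162^2 = 26244 ≡ 343 (mod 439)
438 = 256 + 128 + 32 + 16 + 4 + 2 in binary powers of 2.
So 3^438 ≡ 343 · 162 · 331 · 137 · 81 · 9 ≡ 1 (mod 439).
Since the result is 1, base 3 gives no evidence that 439 is composite.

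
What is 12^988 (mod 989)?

12^1 ≡ 12 (mod 989)
12^2 ≡ 12^2 = 144 ≡ 144 (mod 989)
12^4 ≡ 144^2 = 20736 ≡ 956 (mod 989)
12^8 ≡ 956^2 = 913936 ≡ 100 (mod 989)
12^16 ≡ 100^2 = 10000 ≡ 110 (mod 989)
12^32 ≡ 110^2 = 12100 ≡ 232 (mod 989)
12^64 ≡ 232^2 = 53824 ≡ 418 (mod 989)
12^128 ≡ 418^2 = 174724 ≡ 660 (mod 989)
12^256 ≡ 660^2 = 435600 ≡ 440 (mod 989)
12^512 ≡ 440^2 = 193600 ≡ 745 (mod 989)
988 = 512 + 256 + 128 + 64 + 16 + 8 + 4 in binary powers of 2.
So 12^988 ≡ 745 · 440 · 660 · 418 · 110 · 100 · 956 ≡ 418 (mod 989).
Since 418 ≠ 1, base 12 is a Fermat witness: 989 is composite.

418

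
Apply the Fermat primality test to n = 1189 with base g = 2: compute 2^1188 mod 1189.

2^1 ≡ 2 (mod 1189)
2^2 ≡ 2^2 = 4 ≡ 4 (mod 1189)
2^4 ≡ 4^2 = 16 ≡ 16 (mod 1189)
2^8 ≡ 16^2 = 256 ≡ 256 (mod 1189)
2^16 ≡ 256^2 = 65536 ≡ 141 (mod 1189)
2^32 ≡ 141^2 = 19881 ≡ 857 (mod 1189)
2^64 ≡ 857^2 = 734449 ≡ 836 (mod 1189)
2^128 ≡ 836^2 = 698896 ≡ 953 (mod 1189)
2^256 ≡ 953^2 = 908209 ≡ 1002 (mod 1189)
2^512 ≡ 1002^2 = 1004004 ≡ 488 (mod 1189)
2^1024 ≡ 488^2 = 238144 ≡ 344 (mod 1189)
1188 = 1024 + 128 + 32 + 4 in binary powers of 2.
So 2^1188 ≡ 344 · 953 · 857 · 16 ≡ 297 (mod 1189).
Since 297 ≠ 1, base 2 is a Fermat witness: 1189 is composite.

297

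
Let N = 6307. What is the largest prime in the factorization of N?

53

6307 = 7 · 901
901 = 17 · 53
53 is prime.
So 6307 = 7 · 17 · 53; the largest prime factor is 53.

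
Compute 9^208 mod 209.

9^1 ≡ 9 (mod 209)
9^2 ≡ 9^2 = 81 ≡ 81 (mod 209)
9^4 ≡ 81^2 = 6561 ≡ 82 (mod 209)
9^8 ≡ 82^2 = 6724 ≡ 36 (mod 209)
9^16 ≡ 36^2 = 1296 ≡ 42 (mod 209)
9^32 ≡ 42^2 = 1764 ≡ 92 (mod 209)
9^64 ≡ 92^2 = 8464 ≡ 104 (mod 209)
9^128 ≡ 104^2 = 10816 ≡ 157 (mod 209)
208 = 128 + 64 + 16 in binary powers of 2.
So 9^208 ≡ 157 · 104 · 42 ≡ 47 (mod 209).
Since 47 ≠ 1, base 9 is a Fermat witness: 209 is composite.

47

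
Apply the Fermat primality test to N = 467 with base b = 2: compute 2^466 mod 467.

2^1 ≡ 2 (mod 467)
2^2 ≡ 2^2 = 4 ≡ 4 (mod 467)
2^4 ≡ 4^2 = 16 ≡ 16 (mod 467)
2^8 ≡ 16^2 = 256 ≡ 256 (mod 467)
2^16 ≡ 256^2 = 65536 ≡ 156 (mod 467)
2^32 ≡ 156^2 = 24336 ≡ 52 (mod 467)
2^64 ≡ 52^2 = 2704 ≡ 369 (mod 467)
2^128 ≡ 369^2 = 136161 ≡ 264 (mod 467)
2^256 ≡ 264^2 = 69696 ≡ 113 (mod 467)
466 = 256 + 128 + 64 + 16 + 2 in binary powers of 2.
So 2^466 ≡ 113 · 264 · 369 · 156 · 4 ≡ 1 (mod 467).
Since the result is 1, base 2 gives no evidence that 467 is composite.

1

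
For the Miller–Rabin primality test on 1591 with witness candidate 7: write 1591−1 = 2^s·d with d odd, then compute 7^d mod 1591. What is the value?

343

1591 − 1 = 1590 = 2^1 · 795, so d = 795.
7^1 ≡ 7 (mod 1591)
7^2 ≡ 7^2 = 49 ≡ 49 (mod 1591)
7^4 ≡ 49^2 = 2401 ≡ 810 (mod 1591)
7^8 ≡ 810^2 = 656100 ≡ 608 (mod 1591)
7^16 ≡ 608^2 = 369664 ≡ 552 (mod 1591)
7^32 ≡ 552^2 = 304704 ≡ 823 (mod 1591)
7^64 ≡ 823^2 = 677329 ≡ 1154 (mod 1591)
7^128 ≡ 1154^2 = 1331716 ≡ 49 (mod 1591)
7^256 ≡ 49^2 = 2401 ≡ 810 (mod 1591)
7^512 ≡ 810^2 = 656100 ≡ 608 (mod 1591)
795 = 512 + 256 + 16 + 8 + 2 + 1 in binary powers of 2.
So 7^795 ≡ 608 · 810 · 552 · 608 · 49 · 7 ≡ 343 (mod 1591).
Squaring chain: 343; never reaches −1, so base 7 is a Miller–Rabin witness that 1591 is composite.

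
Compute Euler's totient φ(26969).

Factor: 26969 = 149 · 181.
φ(26969) = (149−1) · (181−1) = 148 · 180 = 26640.

26640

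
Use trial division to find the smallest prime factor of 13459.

13459 is odd.
Digit sum 22, not divisible by 3.
Ends in 9: not divisible by 5.
7: 13459 = 7·1922 + 5
11: 13459 = 11·1223 + 6
13: 13459 = 13·1035 + 4
17: 13459 = 17·791 + 12
19: 13459 = 19·708 + 7
23: 13459 = 23·585 + 4
29: 13459 = 29·464 + 3
31: 13459 = 31·434 + 5
37: 13459 = 37·363 + 28
41: 13459 = 41·328 + 11
43: 13459 = 43·313

43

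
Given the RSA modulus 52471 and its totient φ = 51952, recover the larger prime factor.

383

φ(n) = (p−1)(q−1) = n − (p+q) + 1, so p + q = 52471 − 51952 + 1 = 520.
p and q are the roots of t² − 520t + 52471 = 0.
Discriminant: 520² − 4·52471 = 270400 − 209884 = 60516; √60516 = 246.
q = (520 − 246)/2 = 137, p = (520 + 246)/2 = 383.
Check: 137 · 383 = 52471.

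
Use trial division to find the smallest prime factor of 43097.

43097 is odd.
Digit sum 23, not divisible by 3.
Ends in 7: not divisible by 5.
7: 43097 = 7·6156 + 5
11: 43097 = 11·3917 + 10
13: 43097 = 13·3315 + 2
17: 43097 = 17·2535 + 2
19: 43097 = 19·2268 + 5
23: 43097 = 23·1873 + 18
29: 43097 = 29·1486 + 3
31: 43097 = 31·1390 + 7
37: 43097 = 37·1164 + 29
41: 43097 = 41·1051 + 6
43: 43097 = 43·1002 + 11
47: 43097 = 47·916 + 45
53: 43097 = 53·813 + 8
59: 43097 = 59·730 + 27
61: 43097 = 61·706 + 31
67: 43097 = 67·643 + 16
71: 43097 = 71·607

71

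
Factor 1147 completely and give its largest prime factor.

1147 = 31 · 37
37 is prime.
So 1147 = 31 · 37; the largest prime factor is 37.

37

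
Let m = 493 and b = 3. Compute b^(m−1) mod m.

310

3^1 ≡ 3 (mod 493)
3^2 ≡ 3^2 = 9 ≡ 9 (mod 493)
3^4 ≡ 9^2 = 81 ≡ 81 (mod 493)
3^8 ≡ 81^2 = 6561 ≡ 152 (mod 493)
3^16 ≡ 152^2 = 23104 ≡ 426 (mod 493)
3^32 ≡ 426^2 = 181476 ≡ 52 (mod 493)
3^64 ≡ 52^2 = 2704 ≡ 239 (mod 493)
3^128 ≡ 239^2 = 57121 ≡ 426 (mod 493)
3^256 ≡ 426^2 = 181476 ≡ 52 (mod 493)
492 = 256 + 128 + 64 + 32 + 8 + 4 in binary powers of 2.
So 3^492 ≡ 52 · 426 · 239 · 52 · 152 · 81 ≡ 310 (mod 493).
Since 310 ≠ 1, base 3 is a Fermat witness: 493 is composite.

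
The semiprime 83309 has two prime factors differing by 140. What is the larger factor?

Since p = q + 140, we have 83309 = q(q + 140), so q² + 140q − 83309 = 0.
Discriminant: 140² + 4·83309 = 19600 + 333236 = 352836; √352836 = 594.
q = (−140 + 594)/2 = 227, and p = q + 140 = 367.
Check: 227 · 367 = 83309.

367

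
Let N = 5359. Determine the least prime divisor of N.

5359 is odd.
Digit sum 22, not divisible by 3.
Ends in 9: not divisible by 5.
7: 5359 = 7·765 + 4
11: 5359 = 11·487 + 2
13: 5359 = 13·412 + 3
17: 5359 = 17·315 + 4
19: 5359 = 19·282 + 1
23: 5359 = 23·233

23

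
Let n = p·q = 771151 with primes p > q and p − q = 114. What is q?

823

Since p = q + 114, we have 771151 = q(q + 114), so q² + 114q − 771151 = 0.
Discriminant: 114² + 4·771151 = 12996 + 3084604 = 3097600; √3097600 = 1760.
q = (−114 + 1760)/2 = 823, and p = q + 114 = 937.
Check: 823 · 937 = 771151.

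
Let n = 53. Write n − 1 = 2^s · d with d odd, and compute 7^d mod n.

52

53 − 1 = 52 = 2^2 · 13, so d = 13.
7^1 ≡ 7 (mod 53)
7^2 ≡ 7^2 = 49 ≡ 49 (mod 53)
7^4 ≡ 49^2 = 2401 ≡ 16 (mod 53)
7^8 ≡ 16^2 = 256 ≡ 44 (mod 53)
13 = 8 + 4 + 1 in binary powers of 2.
So 7^13 ≡ 44 · 16 · 7 ≡ 52 (mod 53).
Since 7^d ≡ 52 (mod 53), base 7 does not prove 53 composite.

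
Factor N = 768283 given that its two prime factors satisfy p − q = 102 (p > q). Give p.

929

Since p = q + 102, we have 768283 = q(q + 102), so q² + 102q − 768283 = 0.
Discriminant: 102² + 4·768283 = 10404 + 3073132 = 3083536; √3083536 = 1756.
q = (−102 + 1756)/2 = 827, and p = q + 102 = 929.
Check: 827 · 929 = 768283.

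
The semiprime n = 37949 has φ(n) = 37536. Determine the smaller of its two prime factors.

φ(n) = (p−1)(q−1) = n − (p+q) + 1, so p + q = 37949 − 37536 + 1 = 414.
p and q are the roots of t² − 414t + 37949 = 0.
Discriminant: 414² − 4·37949 = 171396 − 151796 = 19600; √19600 = 140.
q = (414 − 140)/2 = 137, p = (414 + 140)/2 = 277.
Check: 137 · 277 = 37949.

137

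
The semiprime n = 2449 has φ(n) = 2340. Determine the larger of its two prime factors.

79

φ(n) = (p−1)(q−1) = n − (p+q) + 1, so p + q = 2449 − 2340 + 1 = 110.
p and q are the roots of t² − 110t + 2449 = 0.
Discriminant: 110² − 4·2449 = 12100 − 9796 = 2304; √2304 = 48.
q = (110 − 48)/2 = 31, p = (110 + 48)/2 = 79.
Check: 31 · 79 = 2449.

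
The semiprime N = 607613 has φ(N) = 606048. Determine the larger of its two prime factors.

857

φ(n) = (p−1)(q−1) = n − (p+q) + 1, so p + q = 607613 − 606048 + 1 = 1566.
p and q are the roots of t² − 1566t + 607613 = 0.
Discriminant: 1566² − 4·607613 = 2452356 − 2430452 = 21904; √21904 = 148.
q = (1566 − 148)/2 = 709, p = (1566 + 148)/2 = 857.
Check: 709 · 857 = 607613.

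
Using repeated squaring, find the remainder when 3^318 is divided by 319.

5

3^1 ≡ 3 (mod 319)
3^2 ≡ 3^2 = 9 ≡ 9 (mod 319)
3^4 ≡ 9^2 = 81 ≡ 81 (mod 319)
3^8 ≡ 81^2 = 6561 ≡ 181 (mod 319)
3^16 ≡ 181^2 = 32761 ≡ 223 (mod 319)
3^32 ≡ 223^2 = 49729 ≡ 284 (mod 319)
3^64 ≡ 284^2 = 80656 ≡ 268 (mod 319)
3^128 ≡ 268^2 = 71824 ≡ 49 (mod 319)
3^256 ≡ 49^2 = 2401 ≡ 168 (mod 319)
318 = 256 + 32 + 16 + 8 + 4 + 2 in binary powers of 2.
So 3^318 ≡ 168 · 284 · 223 · 181 · 81 · 9 ≡ 5 (mod 319).
Since 5 ≠ 1, base 3 is a Fermat witness: 319 is composite.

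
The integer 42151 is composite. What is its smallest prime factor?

42151 is odd.
Digit sum 13, not divisible by 3.
Ends in 1: not divisible by 5.
7: 42151 = 7·6021 + 4
11: 42151 = 11·3831 + 10
13: 42151 = 13·3242 + 5
17: 42151 = 17·2479 + 8
19: 42151 = 19·2218 + 9
23: 42151 = 23·1832 + 15
29: 42151 = 29·1453 + 14
31: 42151 = 31·1359 + 22
37: 42151 = 37·1139 + 8
41: 42151 = 41·1028 + 3
43: 42151 = 43·980 + 11
47: 42151 = 47·896 + 39
53: 42151 = 53·795 + 16
59: 42151 = 59·714 + 25
61: 42151 = 61·691

61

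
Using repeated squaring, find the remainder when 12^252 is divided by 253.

12^1 ≡ 12 (mod 253)
12^2 ≡ 12^2 = 144 ≡ 144 (mod 253)
12^4 ≡ 144^2 = 20736 ≡ 243 (mod 253)
12^8 ≡ 243^2 = 59049 ≡ 100 (mod 253)
12^16 ≡ 100^2 = 10000 ≡ 133 (mod 253)
12^32 ≡ 133^2 = 17689 ≡ 232 (mod 253)
12^64 ≡ 232^2 = 53824 ≡ 188 (mod 253)
12^128 ≡ 188^2 = 35344 ≡ 177 (mod 253)
252 = 128 + 64 + 32 + 16 + 8 + 4 in binary powers of 2.
So 12^252 ≡ 177 · 188 · 232 · 133 · 100 · 243 ≡ 232 (mod 253).
Since 232 ≠ 1, base 12 is a Fermat witness: 253 is composite.

232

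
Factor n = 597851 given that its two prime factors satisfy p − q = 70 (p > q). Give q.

739

Since p = q + 70, we have 597851 = q(q + 70), so q² + 70q − 597851 = 0.
Discriminant: 70² + 4·597851 = 4900 + 2391404 = 2396304; √2396304 = 1548.
q = (−70 + 1548)/2 = 739, and p = q + 70 = 809.
Check: 739 · 809 = 597851.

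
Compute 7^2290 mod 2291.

1747

7^1 ≡ 7 (mod 2291)
7^2 ≡ 7^2 = 49 ≡ 49 (mod 2291)
7^4 ≡ 49^2 = 2401 ≡ 110 (mod 2291)
7^8 ≡ 110^2 = 12100 ≡ 645 (mod 2291)
7^16 ≡ 645^2 = 416025 ≡ 1354 (mod 2291)
7^32 ≡ 1354^2 = 1833316 ≡ 516 (mod 2291)
7^64 ≡ 516^2 = 266256 ≡ 500 (mod 2291)
7^128 ≡ 500^2 = 250000 ≡ 281 (mod 2291)
7^256 ≡ 281^2 = 78961 ≡ 1067 (mod 2291)
7^512 ≡ 1067^2 = 1138489 ≡ 2153 (mod 2291)
7^1024 ≡ 2153^2 = 4635409 ≡ 716 (mod 2291)
7^2048 ≡ 716^2 = 512656 ≡ 1763 (mod 2291)
2290 = 2048 + 128 + 64 + 32 + 16 + 2 in binary powers of 2.
So 7^2290 ≡ 1763 · 281 · 500 · 516 · 1354 · 49 ≡ 1747 (mod 2291).
Since 1747 ≠ 1, base 7 is a Fermat witness: 2291 is composite.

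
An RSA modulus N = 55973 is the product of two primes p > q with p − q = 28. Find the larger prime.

251

Since p = q + 28, we have 55973 = q(q + 28), so q² + 28q − 55973 = 0.
Discriminant: 28² + 4·55973 = 784 + 223892 = 224676; √224676 = 474.
q = (−28 + 474)/2 = 223, and p = q + 28 = 251.
Check: 223 · 251 = 55973.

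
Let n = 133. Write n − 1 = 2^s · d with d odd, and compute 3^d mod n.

133 − 1 = 132 = 2^2 · 33, so d = 33.
3^1 ≡ 3 (mod 133)
3^2 ≡ 3^2 = 9 ≡ 9 (mod 133)
3^4 ≡ 9^2 = 81 ≡ 81 (mod 133)
3^8 ≡ 81^2 = 6561 ≡ 44 (mod 133)
3^16 ≡ 44^2 = 1936 ≡ 74 (mod 133)
3^32 ≡ 74^2 = 5476 ≡ 23 (mod 133)
33 = 32 + 1 in binary powers of 2.
So 3^33 ≡ 23 · 3 ≡ 69 (mod 133).
Squaring chain: 69 → 106; never reaches −1, so base 3 is a Miller–Rabin witness that 133 is composite.

69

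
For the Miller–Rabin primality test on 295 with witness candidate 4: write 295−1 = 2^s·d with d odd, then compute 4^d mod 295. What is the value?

134

295 − 1 = 294 = 2^1 · 147, so d = 147.
4^1 ≡ 4 (mod 295)
4^2 ≡ 4^2 = 16 ≡ 16 (mod 295)
4^4 ≡ 16^2 = 256 ≡ 256 (mod 295)
4^8 ≡ 256^2 = 65536 ≡ 46 (mod 295)
4^16 ≡ 46^2 = 2116 ≡ 51 (mod 295)
4^32 ≡ 51^2 = 2601 ≡ 241 (mod 295)
4^64 ≡ 241^2 = 58081 ≡ 261 (mod 295)
4^128 ≡ 261^2 = 68121 ≡ 271 (mod 295)
147 = 128 + 16 + 2 + 1 in binary powers of 2.
So 4^147 ≡ 271 · 51 · 16 · 4 ≡ 134 (mod 295).
Squaring chain: 134; never reaches −1, so base 4 is a Miller–Rabin witness that 295 is composite.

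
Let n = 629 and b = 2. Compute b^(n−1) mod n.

305

2^1 ≡ 2 (mod 629)
2^2 ≡ 2^2 = 4 ≡ 4 (mod 629)
2^4 ≡ 4^2 = 16 ≡ 16 (mod 629)
2^8 ≡ 16^2 = 256 ≡ 256 (mod 629)
2^16 ≡ 256^2 = 65536 ≡ 120 (mod 629)
2^32 ≡ 120^2 = 14400 ≡ 562 (mod 629)
2^64 ≡ 562^2 = 315844 ≡ 86 (mod 629)
2^128 ≡ 86^2 = 7396 ≡ 477 (mod 629)
2^256 ≡ 477^2 = 227529 ≡ 460 (mod 629)
2^512 ≡ 460^2 = 211600 ≡ 256 (mod 629)
628 = 512 + 64 + 32 + 16 + 4 in binary powers of 2.
So 2^628 ≡ 256 · 86 · 562 · 120 · 16 ≡ 305 (mod 629).
Since 305 ≠ 1, base 2 is a Fermat witness: 629 is composite.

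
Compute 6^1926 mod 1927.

777

6^1 ≡ 6 (mod 1927)
6^2 ≡ 6^2 = 36 ≡ 36 (mod 1927)
6^4 ≡ 36^2 = 1296 ≡ 1296 (mod 1927)
6^8 ≡ 1296^2 = 1679616 ≡ 1199 (mod 1927)
6^16 ≡ 1199^2 = 1437601 ≡ 59 (mod 1927)
6^32 ≡ 59^2 = 3481 ≡ 1554 (mod 1927)
6^64 ≡ 1554^2 = 2414916 ≡ 385 (mod 1927)
6^128 ≡ 385^2 = 148225 ≡ 1773 (mod 1927)
6^256 ≡ 1773^2 = 3143529 ≡ 592 (mod 1927)
6^512 ≡ 592^2 = 350464 ≡ 1677 (mod 1927)
6^1024 ≡ 1677^2 = 2812329 ≡ 836 (mod 1927)
1926 = 1024 + 512 + 256 + 128 + 4 + 2 in binary powers of 2.
So 6^1926 ≡ 836 · 1677 · 592 · 1773 · 1296 · 36 ≡ 777 (mod 1927).
Since 777 ≠ 1, base 6 is a Fermat witness: 1927 is composite.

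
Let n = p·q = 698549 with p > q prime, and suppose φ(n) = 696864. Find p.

φ(n) = (p−1)(q−1) = n − (p+q) + 1, so p + q = 698549 − 696864 + 1 = 1686.
p and q are the roots of t² − 1686t + 698549 = 0.
Discriminant: 1686² − 4·698549 = 2842596 − 2794196 = 48400; √48400 = 220.
q = (1686 − 220)/2 = 733, p = (1686 + 220)/2 = 953.
Check: 733 · 953 = 698549.

953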